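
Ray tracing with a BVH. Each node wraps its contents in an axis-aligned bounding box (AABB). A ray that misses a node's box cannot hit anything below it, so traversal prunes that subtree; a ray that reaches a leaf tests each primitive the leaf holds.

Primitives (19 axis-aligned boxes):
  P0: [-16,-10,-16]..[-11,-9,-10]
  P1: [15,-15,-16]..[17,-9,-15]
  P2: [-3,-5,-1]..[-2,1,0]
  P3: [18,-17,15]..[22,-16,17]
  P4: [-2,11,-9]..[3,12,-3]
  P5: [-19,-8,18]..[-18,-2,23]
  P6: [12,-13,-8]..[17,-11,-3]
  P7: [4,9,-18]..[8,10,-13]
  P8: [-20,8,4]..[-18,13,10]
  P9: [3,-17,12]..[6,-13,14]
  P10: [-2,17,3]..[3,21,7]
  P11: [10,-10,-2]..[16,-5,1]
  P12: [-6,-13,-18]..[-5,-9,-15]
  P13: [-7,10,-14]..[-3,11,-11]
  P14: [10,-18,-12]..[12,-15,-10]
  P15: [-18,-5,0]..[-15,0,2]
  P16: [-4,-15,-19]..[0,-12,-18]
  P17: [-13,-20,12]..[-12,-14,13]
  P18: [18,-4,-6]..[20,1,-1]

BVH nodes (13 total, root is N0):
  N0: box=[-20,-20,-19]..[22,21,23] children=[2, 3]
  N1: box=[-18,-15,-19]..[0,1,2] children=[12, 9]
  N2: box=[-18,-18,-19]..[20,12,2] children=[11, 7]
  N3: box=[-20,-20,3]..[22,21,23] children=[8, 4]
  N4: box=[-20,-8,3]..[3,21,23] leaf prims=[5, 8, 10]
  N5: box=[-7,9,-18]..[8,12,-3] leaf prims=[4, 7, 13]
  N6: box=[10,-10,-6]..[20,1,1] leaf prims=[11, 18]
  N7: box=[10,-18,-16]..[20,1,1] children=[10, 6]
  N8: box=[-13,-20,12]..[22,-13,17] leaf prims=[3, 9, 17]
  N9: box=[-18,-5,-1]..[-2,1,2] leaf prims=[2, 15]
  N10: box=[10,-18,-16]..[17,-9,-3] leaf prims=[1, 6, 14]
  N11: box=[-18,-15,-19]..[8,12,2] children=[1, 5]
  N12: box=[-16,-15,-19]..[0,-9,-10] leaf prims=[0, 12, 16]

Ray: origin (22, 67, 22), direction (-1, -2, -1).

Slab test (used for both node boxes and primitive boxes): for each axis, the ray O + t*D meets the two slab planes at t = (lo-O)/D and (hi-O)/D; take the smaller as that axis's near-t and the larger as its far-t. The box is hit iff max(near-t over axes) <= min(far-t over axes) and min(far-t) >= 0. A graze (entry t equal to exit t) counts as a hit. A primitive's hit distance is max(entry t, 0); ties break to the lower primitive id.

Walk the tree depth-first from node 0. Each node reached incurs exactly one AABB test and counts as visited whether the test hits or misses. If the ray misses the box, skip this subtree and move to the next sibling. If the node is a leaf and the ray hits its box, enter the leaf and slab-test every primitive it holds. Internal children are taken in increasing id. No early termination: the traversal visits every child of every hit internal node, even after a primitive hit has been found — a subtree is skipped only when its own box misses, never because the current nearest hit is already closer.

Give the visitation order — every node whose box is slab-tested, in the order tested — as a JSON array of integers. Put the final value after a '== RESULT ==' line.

Traverse from the root:
N0 x:[0,42] y:[23,87/2] z:[-1,41] -> hit [23,41], descend [2, 3]
  N2 x:[2,40] y:[55/2,85/2] z:[20,41] -> hit [55/2,40], descend [7, 11]
    N7 x:[2,12] y:[33,85/2] z:[21,38] -> miss, prune
    N11 x:[14,40] y:[55/2,41] z:[20,41] -> hit [55/2,40], descend [1, 5]
      N1 x:[22,40] y:[33,41] z:[20,41] -> hit [33,40], descend [9, 12]
        N9 x:[24,40] y:[33,36] z:[20,23] -> miss, prune
        N12 x:[22,38] y:[38,41] z:[32,41] -> hit [38,38] leaf, test {P0@t=38, P12(miss), P16(miss)}
      N5 x:[14,29] y:[55/2,29] z:[25,40] -> hit [55/2,29] leaf, test {P4(miss), P7(miss), P13(miss)}
  N3 x:[0,42] y:[23,87/2] z:[-1,19] -> miss, prune

Visited [0, 2, 7, 11, 1, 9, 12, 5, 3]. Tests: 9 box, 2 leaf. Nearest: P0.

== RESULT ==
[0, 2, 7, 11, 1, 9, 12, 5, 3]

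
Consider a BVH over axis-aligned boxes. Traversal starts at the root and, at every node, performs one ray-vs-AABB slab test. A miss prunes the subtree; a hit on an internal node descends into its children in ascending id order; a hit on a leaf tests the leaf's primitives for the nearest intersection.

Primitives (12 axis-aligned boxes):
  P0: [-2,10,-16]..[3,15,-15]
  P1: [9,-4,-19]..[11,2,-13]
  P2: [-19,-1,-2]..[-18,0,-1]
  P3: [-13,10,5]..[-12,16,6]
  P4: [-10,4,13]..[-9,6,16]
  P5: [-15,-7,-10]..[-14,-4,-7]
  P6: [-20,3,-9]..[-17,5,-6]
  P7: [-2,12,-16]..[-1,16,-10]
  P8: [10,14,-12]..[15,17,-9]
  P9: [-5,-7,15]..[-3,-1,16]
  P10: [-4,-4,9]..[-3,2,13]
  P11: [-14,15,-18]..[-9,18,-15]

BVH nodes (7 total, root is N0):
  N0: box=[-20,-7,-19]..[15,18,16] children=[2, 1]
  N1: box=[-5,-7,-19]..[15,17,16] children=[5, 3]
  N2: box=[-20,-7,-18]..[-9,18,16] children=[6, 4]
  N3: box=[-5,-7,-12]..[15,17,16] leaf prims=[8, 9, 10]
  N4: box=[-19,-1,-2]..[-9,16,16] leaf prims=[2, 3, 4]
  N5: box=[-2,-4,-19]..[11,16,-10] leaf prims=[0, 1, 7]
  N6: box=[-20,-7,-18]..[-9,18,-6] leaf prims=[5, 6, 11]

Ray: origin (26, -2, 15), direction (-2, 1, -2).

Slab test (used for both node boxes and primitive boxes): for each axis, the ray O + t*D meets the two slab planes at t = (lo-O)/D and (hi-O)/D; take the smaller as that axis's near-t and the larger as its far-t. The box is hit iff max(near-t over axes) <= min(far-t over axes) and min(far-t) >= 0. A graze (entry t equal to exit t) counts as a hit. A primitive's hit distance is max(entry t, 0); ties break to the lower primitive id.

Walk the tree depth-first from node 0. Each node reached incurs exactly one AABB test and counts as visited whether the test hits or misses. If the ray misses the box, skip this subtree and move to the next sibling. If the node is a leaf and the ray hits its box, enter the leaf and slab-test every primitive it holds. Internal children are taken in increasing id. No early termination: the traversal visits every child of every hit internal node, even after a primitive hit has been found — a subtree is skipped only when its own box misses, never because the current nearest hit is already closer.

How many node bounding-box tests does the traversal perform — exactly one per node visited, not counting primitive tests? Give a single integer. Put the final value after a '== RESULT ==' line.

Traverse from the root:
N0 x:[11/2,23] y:[-5,20] z:[-1/2,17] -> hit [11/2,17], descend [1, 2]
  N1 x:[11/2,31/2] y:[-5,19] z:[-1/2,17] -> hit [11/2,31/2], descend [3, 5]
    N3 x:[11/2,31/2] y:[-5,19] z:[-1/2,27/2] -> hit [11/2,27/2] leaf, test {P8(miss), P9(miss), P10(miss)}
    N5 x:[15/2,14] y:[-2,18] z:[25/2,17] -> hit [25/2,14] leaf, test {P0(miss), P1(miss), P7@t=14}
  N2 x:[35/2,23] y:[-5,20] z:[-1/2,33/2] -> miss, prune

5 AABB tests over nodes [0, 1, 3, 5, 2]; 2 leaves entered; closest P7.

== RESULT ==
5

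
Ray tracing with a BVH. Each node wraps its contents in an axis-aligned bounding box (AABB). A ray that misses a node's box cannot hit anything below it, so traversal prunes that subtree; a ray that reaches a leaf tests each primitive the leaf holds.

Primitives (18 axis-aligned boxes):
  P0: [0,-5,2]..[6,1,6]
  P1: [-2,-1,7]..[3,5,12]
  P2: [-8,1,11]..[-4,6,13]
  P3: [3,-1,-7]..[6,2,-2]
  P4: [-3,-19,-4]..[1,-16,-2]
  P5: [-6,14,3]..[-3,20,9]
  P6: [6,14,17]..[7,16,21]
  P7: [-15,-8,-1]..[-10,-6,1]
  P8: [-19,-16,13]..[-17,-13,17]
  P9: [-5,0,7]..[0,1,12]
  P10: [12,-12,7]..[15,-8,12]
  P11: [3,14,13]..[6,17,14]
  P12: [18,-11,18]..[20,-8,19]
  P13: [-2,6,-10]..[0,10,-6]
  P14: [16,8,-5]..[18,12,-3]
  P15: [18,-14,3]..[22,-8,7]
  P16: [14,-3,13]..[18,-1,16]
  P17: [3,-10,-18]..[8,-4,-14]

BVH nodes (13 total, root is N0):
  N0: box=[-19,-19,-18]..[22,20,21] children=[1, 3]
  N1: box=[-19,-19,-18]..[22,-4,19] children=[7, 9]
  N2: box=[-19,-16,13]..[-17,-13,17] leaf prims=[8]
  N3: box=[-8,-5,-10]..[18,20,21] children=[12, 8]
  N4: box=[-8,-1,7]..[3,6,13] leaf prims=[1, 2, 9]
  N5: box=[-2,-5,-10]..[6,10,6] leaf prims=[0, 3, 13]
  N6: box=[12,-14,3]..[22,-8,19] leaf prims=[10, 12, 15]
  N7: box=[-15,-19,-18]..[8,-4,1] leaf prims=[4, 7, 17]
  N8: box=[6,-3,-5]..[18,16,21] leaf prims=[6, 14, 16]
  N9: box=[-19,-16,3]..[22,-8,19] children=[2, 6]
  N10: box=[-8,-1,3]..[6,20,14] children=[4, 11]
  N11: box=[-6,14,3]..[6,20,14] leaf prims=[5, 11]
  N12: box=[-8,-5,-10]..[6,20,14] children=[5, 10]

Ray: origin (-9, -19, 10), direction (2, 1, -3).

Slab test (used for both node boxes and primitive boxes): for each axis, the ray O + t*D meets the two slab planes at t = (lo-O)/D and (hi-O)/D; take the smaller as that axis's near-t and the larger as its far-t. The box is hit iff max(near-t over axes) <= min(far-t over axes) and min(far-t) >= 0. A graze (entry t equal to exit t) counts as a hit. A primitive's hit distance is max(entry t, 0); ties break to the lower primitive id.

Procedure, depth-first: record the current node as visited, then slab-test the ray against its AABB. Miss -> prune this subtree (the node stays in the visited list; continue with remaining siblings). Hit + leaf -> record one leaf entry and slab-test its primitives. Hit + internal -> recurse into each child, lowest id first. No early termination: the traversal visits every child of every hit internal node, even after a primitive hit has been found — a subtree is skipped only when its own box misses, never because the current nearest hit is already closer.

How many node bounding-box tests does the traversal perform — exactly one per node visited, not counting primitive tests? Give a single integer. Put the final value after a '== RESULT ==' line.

Traverse from the root:
N0 x:[-5,31/2] y:[0,39] z:[-11/3,28/3] -> hit [0,28/3], descend [1, 3]
  N1 x:[-5,31/2] y:[0,15] z:[-3,28/3] -> hit [0,28/3], descend [7, 9]
    N7 x:[-3,17/2] y:[0,15] z:[3,28/3] -> hit [3,17/2] leaf, test {P4(miss), P7(miss), P17(miss)}
    N9 x:[-5,31/2] y:[3,11] z:[-3,7/3] -> miss, prune
  N3 x:[1/2,27/2] y:[14,39] z:[-11/3,20/3] -> miss, prune

order=[0, 1, 7, 9, 3]  |boxes|=5  |leaves|=1  hit=miss

== RESULT ==
5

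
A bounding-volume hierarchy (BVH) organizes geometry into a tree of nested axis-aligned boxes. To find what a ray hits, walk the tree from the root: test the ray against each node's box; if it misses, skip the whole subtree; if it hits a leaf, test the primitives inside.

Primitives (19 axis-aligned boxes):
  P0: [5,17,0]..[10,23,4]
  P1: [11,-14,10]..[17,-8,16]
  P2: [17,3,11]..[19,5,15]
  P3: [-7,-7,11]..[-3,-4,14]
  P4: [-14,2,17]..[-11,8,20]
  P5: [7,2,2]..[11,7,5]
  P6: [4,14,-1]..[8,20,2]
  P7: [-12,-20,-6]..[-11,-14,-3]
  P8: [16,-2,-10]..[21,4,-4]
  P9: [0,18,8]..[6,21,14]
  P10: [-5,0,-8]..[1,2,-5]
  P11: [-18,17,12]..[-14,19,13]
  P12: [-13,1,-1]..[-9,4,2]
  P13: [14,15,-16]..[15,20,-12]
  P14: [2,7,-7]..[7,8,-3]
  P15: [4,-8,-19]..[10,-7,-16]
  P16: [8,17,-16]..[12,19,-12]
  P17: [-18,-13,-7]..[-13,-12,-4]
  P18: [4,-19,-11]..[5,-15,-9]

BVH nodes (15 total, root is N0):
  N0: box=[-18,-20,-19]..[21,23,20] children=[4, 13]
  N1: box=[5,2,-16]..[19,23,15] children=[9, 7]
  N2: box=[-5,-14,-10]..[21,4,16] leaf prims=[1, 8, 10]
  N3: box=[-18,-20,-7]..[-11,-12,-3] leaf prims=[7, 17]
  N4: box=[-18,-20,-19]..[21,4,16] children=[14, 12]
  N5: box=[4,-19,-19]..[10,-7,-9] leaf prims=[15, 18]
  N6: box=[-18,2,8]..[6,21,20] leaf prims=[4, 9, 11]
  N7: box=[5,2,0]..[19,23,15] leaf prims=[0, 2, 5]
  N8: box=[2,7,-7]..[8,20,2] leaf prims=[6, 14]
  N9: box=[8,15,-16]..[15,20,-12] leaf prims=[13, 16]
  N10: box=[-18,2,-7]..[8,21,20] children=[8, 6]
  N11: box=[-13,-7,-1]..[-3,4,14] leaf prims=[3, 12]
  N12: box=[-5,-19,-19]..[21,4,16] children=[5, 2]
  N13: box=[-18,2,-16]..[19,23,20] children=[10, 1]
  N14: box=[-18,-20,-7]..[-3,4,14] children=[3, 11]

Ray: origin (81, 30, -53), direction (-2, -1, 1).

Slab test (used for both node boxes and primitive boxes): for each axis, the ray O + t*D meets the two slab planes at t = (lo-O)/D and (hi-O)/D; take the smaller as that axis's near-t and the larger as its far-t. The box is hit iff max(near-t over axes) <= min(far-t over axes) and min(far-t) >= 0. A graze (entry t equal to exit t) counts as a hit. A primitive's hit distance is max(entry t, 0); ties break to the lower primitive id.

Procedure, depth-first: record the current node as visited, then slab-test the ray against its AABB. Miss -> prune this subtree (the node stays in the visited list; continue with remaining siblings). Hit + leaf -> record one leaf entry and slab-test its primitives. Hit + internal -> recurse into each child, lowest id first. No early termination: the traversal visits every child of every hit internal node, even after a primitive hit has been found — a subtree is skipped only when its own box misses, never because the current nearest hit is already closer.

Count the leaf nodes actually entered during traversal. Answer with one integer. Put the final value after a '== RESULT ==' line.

Traverse from the root:
N0 x:[30,99/2] y:[7,50] z:[34,73] -> hit [34,99/2], descend [4, 13]
  N4 x:[30,99/2] y:[26,50] z:[34,69] -> hit [34,99/2], descend [12, 14]
    N12 x:[30,43] y:[26,49] z:[34,69] -> hit [34,43], descend [2, 5]
      N2 x:[30,43] y:[26,44] z:[43,69] -> hit [43,43] leaf, test {P1(miss), P8(miss), P10(miss)}
      N5 x:[71/2,77/2] y:[37,49] z:[34,44] -> hit [37,77/2] leaf, test {P15@t=37, P18(miss)}
    N14 x:[42,99/2] y:[26,50] z:[46,67] -> hit [46,99/2], descend [3, 11]
      N3 x:[46,99/2] y:[42,50] z:[46,50] -> hit [46,99/2] leaf, test {P7(miss), P17(miss)}
      N11 x:[42,47] y:[26,37] z:[52,67] -> miss, prune
  N13 x:[31,99/2] y:[7,28] z:[37,73] -> miss, prune

Summary -> nodes [0, 4, 12, 2, 5, 14, 3, 11, 13]; box-tests=9; leaf-entries=3; first=P15

== RESULT ==
3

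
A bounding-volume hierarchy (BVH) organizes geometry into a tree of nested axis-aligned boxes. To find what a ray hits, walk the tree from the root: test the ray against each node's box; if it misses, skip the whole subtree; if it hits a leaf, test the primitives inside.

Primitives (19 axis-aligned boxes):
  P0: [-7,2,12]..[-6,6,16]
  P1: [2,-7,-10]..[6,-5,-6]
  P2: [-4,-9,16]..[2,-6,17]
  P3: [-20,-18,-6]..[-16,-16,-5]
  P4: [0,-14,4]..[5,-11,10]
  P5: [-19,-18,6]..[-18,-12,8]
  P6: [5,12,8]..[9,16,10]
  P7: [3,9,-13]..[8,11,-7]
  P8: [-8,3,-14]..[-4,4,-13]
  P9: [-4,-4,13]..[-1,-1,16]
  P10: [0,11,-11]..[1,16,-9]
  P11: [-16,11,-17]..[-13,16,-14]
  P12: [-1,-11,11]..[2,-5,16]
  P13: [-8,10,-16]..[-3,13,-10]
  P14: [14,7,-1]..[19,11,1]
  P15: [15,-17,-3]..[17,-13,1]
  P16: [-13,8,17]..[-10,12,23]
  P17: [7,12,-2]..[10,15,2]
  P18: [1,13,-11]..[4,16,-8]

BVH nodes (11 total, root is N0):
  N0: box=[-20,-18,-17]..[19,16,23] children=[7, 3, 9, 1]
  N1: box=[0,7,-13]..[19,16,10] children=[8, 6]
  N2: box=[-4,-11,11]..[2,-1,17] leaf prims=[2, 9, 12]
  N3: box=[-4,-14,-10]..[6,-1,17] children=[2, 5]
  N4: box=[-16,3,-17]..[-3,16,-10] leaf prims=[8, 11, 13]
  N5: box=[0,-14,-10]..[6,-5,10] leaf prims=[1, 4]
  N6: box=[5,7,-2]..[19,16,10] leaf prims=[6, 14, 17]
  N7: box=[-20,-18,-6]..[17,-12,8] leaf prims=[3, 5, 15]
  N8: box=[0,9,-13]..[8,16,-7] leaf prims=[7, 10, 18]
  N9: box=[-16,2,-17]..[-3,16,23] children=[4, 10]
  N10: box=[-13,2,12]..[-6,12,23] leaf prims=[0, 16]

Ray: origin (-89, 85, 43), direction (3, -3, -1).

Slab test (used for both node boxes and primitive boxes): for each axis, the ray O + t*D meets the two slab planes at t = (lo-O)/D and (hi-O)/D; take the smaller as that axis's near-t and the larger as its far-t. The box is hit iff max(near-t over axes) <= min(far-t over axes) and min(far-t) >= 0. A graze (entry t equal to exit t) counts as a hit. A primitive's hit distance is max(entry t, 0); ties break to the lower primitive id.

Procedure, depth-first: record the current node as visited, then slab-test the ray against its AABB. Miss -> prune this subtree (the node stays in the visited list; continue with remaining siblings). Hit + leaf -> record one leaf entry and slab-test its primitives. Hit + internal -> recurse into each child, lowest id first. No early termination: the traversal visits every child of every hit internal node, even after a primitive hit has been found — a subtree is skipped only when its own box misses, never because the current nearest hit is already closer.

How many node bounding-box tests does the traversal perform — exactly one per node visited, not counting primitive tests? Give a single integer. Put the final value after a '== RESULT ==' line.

Walk:
N0 x:[23,36] y:[23,103/3] z:[20,60] -> hit [23,103/3], descend [1, 3, 7, 9]
  N1 x:[89/3,36] y:[23,26] z:[33,56] -> miss, prune
  N3 x:[85/3,95/3] y:[86/3,33] z:[26,53] -> hit [86/3,95/3], descend [2, 5]
    N2 x:[85/3,91/3] y:[86/3,32] z:[26,32] -> hit [86/3,91/3] leaf, test {P2(miss), P9@t=86/3, P12@t=30}
    N5 x:[89/3,95/3] y:[30,33] z:[33,53] -> miss, prune
  N7 x:[23,106/3] y:[97/3,103/3] z:[35,49] -> miss, prune
  N9 x:[73/3,86/3] y:[23,83/3] z:[20,60] -> hit [73/3,83/3], descend [4, 10]
    N4 x:[73/3,86/3] y:[23,82/3] z:[53,60] -> miss, prune
    N10 x:[76/3,83/3] y:[73/3,83/3] z:[20,31] -> hit [76/3,83/3] leaf, test {P0@t=82/3, P16@t=76/3}

9 AABB tests over nodes [0, 1, 3, 2, 5, 7, 9, 4, 10]; 2 leaves entered; closest P16.

== RESULT ==
9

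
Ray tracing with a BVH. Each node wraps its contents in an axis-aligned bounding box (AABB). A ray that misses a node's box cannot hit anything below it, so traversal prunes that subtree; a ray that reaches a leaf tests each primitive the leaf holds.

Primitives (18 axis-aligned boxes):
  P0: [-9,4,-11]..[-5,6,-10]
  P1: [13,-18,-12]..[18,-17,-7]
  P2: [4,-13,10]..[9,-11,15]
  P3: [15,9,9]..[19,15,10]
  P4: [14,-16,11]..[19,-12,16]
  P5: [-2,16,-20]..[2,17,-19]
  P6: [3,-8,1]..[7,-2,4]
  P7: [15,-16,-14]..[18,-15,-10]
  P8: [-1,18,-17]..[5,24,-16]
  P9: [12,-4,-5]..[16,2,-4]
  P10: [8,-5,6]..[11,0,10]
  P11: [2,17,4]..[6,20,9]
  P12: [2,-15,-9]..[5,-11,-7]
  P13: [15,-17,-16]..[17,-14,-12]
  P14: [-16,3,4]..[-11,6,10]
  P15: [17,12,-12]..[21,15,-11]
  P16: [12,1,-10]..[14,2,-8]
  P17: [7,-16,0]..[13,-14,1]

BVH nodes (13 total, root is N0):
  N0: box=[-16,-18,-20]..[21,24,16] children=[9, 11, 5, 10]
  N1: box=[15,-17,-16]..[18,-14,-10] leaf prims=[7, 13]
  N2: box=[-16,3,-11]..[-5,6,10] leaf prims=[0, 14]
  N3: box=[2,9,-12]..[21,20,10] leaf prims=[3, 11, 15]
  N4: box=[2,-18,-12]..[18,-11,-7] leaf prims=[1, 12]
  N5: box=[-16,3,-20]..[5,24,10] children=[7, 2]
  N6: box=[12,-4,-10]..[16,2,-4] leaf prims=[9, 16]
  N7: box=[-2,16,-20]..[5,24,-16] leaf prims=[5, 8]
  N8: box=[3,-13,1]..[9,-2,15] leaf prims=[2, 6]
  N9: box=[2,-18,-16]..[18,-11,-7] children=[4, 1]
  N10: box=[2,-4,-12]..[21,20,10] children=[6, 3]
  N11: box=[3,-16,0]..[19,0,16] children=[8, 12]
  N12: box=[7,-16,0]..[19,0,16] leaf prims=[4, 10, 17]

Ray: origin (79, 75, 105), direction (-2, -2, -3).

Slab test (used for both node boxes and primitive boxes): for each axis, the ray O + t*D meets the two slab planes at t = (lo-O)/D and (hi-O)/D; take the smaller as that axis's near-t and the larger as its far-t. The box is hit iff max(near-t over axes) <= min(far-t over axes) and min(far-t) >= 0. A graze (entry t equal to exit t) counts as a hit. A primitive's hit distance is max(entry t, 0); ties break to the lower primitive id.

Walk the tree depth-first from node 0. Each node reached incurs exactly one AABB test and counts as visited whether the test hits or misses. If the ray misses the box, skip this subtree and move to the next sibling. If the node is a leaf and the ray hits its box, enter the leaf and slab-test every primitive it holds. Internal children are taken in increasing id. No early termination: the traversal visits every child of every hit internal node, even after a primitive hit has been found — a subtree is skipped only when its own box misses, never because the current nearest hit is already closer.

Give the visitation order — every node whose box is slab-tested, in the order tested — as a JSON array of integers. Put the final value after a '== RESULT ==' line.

Trace the traversal:
N0 x:[29,95/2] y:[51/2,93/2] z:[89/3,125/3] -> hit [89/3,125/3], descend [5, 9, 10, 11]
  N5 x:[37,95/2] y:[51/2,36] z:[95/3,125/3] -> miss, prune
  N9 x:[61/2,77/2] y:[43,93/2] z:[112/3,121/3] -> miss, prune
  N10 x:[29,77/2] y:[55/2,79/2] z:[95/3,39] -> hit [95/3,77/2], descend [3, 6]
    N3 x:[29,77/2] y:[55/2,33] z:[95/3,39] -> hit [95/3,33] leaf, test {P3@t=95/3, P11(miss), P15(miss)}
    N6 x:[63/2,67/2] y:[73/2,79/2] z:[109/3,115/3] -> miss, prune
  N11 x:[30,38] y:[75/2,91/2] z:[89/3,35] -> miss, prune

order=[0, 5, 9, 10, 3, 6, 11]  |boxes|=7  |leaves|=1  hit=P3

== RESULT ==
[0, 5, 9, 10, 3, 6, 11]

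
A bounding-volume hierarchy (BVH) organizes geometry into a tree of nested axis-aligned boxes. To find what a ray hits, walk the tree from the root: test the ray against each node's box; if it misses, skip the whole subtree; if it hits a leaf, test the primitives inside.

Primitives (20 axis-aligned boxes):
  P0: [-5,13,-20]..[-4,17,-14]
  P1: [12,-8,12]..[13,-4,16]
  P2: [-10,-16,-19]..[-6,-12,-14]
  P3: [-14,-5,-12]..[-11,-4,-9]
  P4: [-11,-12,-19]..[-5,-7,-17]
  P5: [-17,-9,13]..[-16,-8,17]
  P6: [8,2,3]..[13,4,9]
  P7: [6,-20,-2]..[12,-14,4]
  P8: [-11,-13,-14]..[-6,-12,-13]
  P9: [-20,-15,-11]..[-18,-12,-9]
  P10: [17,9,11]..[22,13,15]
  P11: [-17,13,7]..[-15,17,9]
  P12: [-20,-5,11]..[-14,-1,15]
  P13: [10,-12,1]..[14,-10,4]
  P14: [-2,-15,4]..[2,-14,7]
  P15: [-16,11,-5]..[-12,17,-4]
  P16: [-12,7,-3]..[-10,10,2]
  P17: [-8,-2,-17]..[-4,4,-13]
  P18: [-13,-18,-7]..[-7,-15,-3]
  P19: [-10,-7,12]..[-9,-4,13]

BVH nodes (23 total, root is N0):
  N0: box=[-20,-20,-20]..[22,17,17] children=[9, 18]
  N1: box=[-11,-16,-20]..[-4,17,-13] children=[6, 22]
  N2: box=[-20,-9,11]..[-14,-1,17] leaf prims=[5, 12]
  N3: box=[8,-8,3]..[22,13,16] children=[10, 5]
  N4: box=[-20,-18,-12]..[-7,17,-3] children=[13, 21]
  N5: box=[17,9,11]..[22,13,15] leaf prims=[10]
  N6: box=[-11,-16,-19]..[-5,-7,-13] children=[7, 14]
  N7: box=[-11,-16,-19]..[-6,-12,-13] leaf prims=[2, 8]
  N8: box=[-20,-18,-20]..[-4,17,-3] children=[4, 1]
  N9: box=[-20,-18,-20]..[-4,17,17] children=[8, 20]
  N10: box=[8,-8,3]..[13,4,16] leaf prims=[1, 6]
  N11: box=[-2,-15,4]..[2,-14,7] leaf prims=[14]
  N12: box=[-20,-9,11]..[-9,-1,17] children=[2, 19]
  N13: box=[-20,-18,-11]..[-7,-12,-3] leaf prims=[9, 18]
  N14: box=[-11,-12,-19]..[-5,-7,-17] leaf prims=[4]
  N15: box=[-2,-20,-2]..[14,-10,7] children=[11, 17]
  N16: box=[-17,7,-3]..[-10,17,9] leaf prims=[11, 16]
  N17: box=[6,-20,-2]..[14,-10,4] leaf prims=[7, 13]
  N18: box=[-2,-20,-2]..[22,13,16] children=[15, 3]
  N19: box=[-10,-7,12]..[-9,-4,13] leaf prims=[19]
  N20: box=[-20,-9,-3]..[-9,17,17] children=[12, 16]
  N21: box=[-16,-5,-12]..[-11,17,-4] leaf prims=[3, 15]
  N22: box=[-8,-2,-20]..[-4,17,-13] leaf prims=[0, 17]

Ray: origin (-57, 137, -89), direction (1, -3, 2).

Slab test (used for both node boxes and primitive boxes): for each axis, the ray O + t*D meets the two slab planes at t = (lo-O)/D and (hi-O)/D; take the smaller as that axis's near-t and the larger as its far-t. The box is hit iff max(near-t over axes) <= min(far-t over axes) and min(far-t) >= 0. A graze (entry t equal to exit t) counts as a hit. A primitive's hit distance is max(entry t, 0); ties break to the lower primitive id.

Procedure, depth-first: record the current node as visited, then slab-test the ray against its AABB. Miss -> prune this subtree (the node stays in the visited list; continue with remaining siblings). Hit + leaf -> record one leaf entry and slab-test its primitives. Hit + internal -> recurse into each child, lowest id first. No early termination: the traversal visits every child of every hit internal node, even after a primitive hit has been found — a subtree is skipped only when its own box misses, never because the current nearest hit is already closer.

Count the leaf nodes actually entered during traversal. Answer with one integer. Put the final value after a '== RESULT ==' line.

Walk:
N0 x:[37,79] y:[40,157/3] z:[69/2,53] -> hit [40,157/3], descend [9, 18]
  N9 x:[37,53] y:[40,155/3] z:[69/2,53] -> hit [40,155/3], descend [8, 20]
    N8 x:[37,53] y:[40,155/3] z:[69/2,43] -> hit [40,43], descend [1, 4]
      N1 x:[46,53] y:[40,51] z:[69/2,38] -> miss, prune
      N4 x:[37,50] y:[40,155/3] z:[77/2,43] -> hit [40,43], descend [13, 21]
        N13 x:[37,50] y:[149/3,155/3] z:[39,43] -> miss, prune
        N21 x:[41,46] y:[40,142/3] z:[77/2,85/2] -> hit [41,85/2] leaf, test {P3(miss), P15@t=42}
    N20 x:[37,48] y:[40,146/3] z:[43,53] -> hit [43,48], descend [12, 16]
      N12 x:[37,48] y:[46,146/3] z:[50,53] -> miss, prune
      N16 x:[40,47] y:[40,130/3] z:[43,49] -> hit [43,130/3] leaf, test {P11(miss), P16(miss)}
  N18 x:[55,79] y:[124/3,157/3] z:[87/2,105/2] -> miss, prune

Visited [0, 9, 8, 1, 4, 13, 21, 20, 12, 16, 18]. Tests: 11 box, 2 leaf. Nearest: P15.

== RESULT ==
2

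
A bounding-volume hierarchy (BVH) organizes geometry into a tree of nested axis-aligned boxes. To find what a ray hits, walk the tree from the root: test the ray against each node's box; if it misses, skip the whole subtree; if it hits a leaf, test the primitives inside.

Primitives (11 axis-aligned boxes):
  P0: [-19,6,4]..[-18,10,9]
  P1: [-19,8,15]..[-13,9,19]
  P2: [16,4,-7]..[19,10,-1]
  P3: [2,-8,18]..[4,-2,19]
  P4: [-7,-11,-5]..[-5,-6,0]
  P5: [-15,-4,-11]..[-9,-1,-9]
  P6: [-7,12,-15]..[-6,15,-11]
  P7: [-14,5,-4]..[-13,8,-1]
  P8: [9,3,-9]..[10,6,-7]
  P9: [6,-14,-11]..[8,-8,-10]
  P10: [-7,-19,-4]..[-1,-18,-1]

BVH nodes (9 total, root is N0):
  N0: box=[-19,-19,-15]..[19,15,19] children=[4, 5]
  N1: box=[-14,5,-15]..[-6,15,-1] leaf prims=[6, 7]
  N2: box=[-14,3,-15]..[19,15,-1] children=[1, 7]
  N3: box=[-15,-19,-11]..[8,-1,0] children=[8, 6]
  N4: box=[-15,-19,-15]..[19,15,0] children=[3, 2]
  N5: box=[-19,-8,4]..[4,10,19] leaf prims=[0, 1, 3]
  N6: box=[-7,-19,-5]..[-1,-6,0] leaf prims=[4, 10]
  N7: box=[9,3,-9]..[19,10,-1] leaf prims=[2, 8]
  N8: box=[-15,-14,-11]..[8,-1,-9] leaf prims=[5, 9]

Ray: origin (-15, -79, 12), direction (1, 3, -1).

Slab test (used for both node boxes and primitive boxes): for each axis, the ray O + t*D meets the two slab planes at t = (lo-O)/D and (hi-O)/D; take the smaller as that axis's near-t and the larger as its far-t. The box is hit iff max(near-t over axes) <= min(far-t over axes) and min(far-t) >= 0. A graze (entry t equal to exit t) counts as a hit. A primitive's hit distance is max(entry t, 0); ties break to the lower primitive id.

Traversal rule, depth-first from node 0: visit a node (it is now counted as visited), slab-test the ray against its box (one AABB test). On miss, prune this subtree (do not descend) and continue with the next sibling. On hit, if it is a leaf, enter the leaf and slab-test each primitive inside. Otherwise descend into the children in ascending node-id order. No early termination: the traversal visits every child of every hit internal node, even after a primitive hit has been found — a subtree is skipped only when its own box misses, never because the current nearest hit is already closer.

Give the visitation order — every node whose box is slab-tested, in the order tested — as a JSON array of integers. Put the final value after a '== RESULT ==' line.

Traverse from the root:
N0 x:[-4,34] y:[20,94/3] z:[-7,27] -> hit [20,27], descend [4, 5]
  N4 x:[0,34] y:[20,94/3] z:[12,27] -> hit [20,27], descend [2, 3]
    N2 x:[1,34] y:[82/3,94/3] z:[13,27] -> miss, prune
    N3 x:[0,23] y:[20,26] z:[12,23] -> hit [20,23], descend [6, 8]
      N6 x:[8,14] y:[20,73/3] z:[12,17] -> miss, prune
      N8 x:[0,23] y:[65/3,26] z:[21,23] -> hit [65/3,23] leaf, test {P5(miss), P9@t=22}
  N5 x:[-4,19] y:[71/3,89/3] z:[-7,8] -> miss, prune

Visited [0, 4, 2, 3, 6, 8, 5]. Tests: 7 box, 1 leaf. Nearest: P9.

== RESULT ==
[0, 4, 2, 3, 6, 8, 5]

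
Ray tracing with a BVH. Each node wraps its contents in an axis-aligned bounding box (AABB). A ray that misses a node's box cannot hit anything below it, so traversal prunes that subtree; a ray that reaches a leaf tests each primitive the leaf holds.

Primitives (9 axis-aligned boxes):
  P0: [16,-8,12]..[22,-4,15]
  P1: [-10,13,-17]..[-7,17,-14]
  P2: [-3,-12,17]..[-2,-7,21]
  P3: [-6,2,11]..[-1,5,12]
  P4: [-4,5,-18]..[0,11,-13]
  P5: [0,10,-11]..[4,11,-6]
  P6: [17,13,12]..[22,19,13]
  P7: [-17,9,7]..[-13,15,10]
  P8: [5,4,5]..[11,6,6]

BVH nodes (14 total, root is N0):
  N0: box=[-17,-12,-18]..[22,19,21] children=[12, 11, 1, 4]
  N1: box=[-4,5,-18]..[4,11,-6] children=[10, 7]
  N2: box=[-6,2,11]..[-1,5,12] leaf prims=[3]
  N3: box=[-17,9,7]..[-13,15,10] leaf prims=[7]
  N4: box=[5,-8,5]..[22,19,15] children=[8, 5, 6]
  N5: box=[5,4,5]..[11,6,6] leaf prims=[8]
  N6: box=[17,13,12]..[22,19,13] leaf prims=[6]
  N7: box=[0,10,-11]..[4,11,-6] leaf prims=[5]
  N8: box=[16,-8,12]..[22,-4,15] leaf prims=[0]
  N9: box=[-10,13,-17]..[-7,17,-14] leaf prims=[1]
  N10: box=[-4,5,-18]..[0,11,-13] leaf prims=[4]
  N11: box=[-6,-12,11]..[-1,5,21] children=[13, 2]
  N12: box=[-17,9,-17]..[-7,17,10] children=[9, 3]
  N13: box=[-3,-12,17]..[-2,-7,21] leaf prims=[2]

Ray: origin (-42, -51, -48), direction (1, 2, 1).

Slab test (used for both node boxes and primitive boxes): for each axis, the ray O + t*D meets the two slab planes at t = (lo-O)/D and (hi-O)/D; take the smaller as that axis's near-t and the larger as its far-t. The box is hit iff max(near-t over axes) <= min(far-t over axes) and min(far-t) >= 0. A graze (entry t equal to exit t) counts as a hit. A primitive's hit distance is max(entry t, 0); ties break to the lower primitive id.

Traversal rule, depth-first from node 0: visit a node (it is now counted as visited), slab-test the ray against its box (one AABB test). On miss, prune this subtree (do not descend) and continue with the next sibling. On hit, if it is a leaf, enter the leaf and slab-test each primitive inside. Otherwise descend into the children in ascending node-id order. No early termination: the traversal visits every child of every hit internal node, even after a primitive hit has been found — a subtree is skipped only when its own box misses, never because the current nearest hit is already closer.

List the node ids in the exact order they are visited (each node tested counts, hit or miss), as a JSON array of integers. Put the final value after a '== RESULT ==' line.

Traverse from the root:
N0 x:[25,64] y:[39/2,35] z:[30,69] -> hit [30,35], descend [1, 4, 11, 12]
  N1 x:[38,46] y:[28,31] z:[30,42] -> miss, prune
  N4 x:[47,64] y:[43/2,35] z:[53,63] -> miss, prune
  N11 x:[36,41] y:[39/2,28] z:[59,69] -> miss, prune
  N12 x:[25,35] y:[30,34] z:[31,58] -> hit [31,34], descend [3, 9]
    N3 x:[25,29] y:[30,33] z:[55,58] -> miss, prune
    N9 x:[32,35] y:[32,34] z:[31,34] -> hit [32,34] leaf, test {P1@t=32}

Summary -> nodes [0, 1, 4, 11, 12, 3, 9]; box-tests=7; leaf-entries=1; first=P1

== RESULT ==
[0, 1, 4, 11, 12, 3, 9]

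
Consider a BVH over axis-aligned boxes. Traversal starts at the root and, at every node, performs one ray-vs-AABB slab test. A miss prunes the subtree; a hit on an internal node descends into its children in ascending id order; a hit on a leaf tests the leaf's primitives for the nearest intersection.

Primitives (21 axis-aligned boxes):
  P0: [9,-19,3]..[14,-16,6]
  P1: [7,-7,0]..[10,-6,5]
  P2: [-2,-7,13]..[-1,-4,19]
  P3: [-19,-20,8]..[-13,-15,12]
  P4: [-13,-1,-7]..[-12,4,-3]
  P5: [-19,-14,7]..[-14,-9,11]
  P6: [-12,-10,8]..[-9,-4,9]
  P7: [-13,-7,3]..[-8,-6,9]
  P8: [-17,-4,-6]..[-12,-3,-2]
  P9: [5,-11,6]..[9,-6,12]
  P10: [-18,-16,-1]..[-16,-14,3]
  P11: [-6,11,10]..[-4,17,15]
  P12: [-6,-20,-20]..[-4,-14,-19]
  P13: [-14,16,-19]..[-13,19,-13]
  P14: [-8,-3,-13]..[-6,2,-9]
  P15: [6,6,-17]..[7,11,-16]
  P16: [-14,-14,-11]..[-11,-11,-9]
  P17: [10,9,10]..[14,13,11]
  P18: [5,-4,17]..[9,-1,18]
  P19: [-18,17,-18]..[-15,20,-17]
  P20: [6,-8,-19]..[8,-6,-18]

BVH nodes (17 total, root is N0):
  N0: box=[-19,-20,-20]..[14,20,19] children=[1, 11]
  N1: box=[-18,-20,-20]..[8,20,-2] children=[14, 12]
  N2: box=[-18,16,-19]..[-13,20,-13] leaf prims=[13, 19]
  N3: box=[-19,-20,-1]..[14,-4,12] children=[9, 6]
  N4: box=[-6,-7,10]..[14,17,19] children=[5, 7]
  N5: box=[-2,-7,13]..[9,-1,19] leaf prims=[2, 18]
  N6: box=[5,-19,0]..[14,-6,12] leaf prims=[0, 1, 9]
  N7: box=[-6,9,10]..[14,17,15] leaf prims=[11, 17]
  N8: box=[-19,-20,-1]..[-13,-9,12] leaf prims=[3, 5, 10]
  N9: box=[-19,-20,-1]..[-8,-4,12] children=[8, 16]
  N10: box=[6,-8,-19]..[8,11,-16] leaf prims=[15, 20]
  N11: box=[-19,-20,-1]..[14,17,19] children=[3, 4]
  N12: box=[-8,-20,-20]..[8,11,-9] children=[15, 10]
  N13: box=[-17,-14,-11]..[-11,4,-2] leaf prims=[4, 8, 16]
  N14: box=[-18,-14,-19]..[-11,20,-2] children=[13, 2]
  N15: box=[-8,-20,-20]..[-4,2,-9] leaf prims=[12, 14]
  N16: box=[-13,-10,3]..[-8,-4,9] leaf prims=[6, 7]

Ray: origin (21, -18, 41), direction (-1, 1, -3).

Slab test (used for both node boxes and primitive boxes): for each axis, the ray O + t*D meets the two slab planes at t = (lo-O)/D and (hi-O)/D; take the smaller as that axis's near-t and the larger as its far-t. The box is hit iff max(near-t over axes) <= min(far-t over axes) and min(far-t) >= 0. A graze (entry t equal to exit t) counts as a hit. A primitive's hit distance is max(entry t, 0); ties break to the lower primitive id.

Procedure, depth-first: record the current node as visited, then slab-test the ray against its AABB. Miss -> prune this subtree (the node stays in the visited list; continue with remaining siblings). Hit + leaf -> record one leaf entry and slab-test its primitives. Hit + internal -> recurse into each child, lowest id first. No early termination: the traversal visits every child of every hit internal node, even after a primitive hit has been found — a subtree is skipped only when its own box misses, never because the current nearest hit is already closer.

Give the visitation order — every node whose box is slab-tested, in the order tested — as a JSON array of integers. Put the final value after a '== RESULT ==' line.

Traverse from the root:
N0 x:[7,40] y:[-2,38] z:[22/3,61/3] -> hit [22/3,61/3], descend [1, 11]
  N1 x:[13,39] y:[-2,38] z:[43/3,61/3] -> hit [43/3,61/3], descend [12, 14]
    N12 x:[13,29] y:[-2,29] z:[50/3,61/3] -> hit [50/3,61/3], descend [10, 15]
      N10 x:[13,15] y:[10,29] z:[19,20] -> miss, prune
      N15 x:[25,29] y:[-2,20] z:[50/3,61/3] -> miss, prune
    N14 x:[32,39] y:[4,38] z:[43/3,20] -> miss, prune
  N11 x:[7,40] y:[-2,35] z:[22/3,14] -> hit [22/3,14], descend [3, 4]
    N3 x:[7,40] y:[-2,14] z:[29/3,14] -> hit [29/3,14], descend [6, 9]
      N6 x:[7,16] y:[-1,12] z:[29/3,41/3] -> hit [29/3,12] leaf, test {P0(miss), P1@t=12, P9(miss)}
      N9 x:[29,40] y:[-2,14] z:[29/3,14] -> miss, prune
    N4 x:[7,27] y:[11,35] z:[22/3,31/3] -> miss, prune

Summary -> nodes [0, 1, 12, 10, 15, 14, 11, 3, 6, 9, 4]; box-tests=11; leaf-entries=1; first=P1

== RESULT ==
[0, 1, 12, 10, 15, 14, 11, 3, 6, 9, 4]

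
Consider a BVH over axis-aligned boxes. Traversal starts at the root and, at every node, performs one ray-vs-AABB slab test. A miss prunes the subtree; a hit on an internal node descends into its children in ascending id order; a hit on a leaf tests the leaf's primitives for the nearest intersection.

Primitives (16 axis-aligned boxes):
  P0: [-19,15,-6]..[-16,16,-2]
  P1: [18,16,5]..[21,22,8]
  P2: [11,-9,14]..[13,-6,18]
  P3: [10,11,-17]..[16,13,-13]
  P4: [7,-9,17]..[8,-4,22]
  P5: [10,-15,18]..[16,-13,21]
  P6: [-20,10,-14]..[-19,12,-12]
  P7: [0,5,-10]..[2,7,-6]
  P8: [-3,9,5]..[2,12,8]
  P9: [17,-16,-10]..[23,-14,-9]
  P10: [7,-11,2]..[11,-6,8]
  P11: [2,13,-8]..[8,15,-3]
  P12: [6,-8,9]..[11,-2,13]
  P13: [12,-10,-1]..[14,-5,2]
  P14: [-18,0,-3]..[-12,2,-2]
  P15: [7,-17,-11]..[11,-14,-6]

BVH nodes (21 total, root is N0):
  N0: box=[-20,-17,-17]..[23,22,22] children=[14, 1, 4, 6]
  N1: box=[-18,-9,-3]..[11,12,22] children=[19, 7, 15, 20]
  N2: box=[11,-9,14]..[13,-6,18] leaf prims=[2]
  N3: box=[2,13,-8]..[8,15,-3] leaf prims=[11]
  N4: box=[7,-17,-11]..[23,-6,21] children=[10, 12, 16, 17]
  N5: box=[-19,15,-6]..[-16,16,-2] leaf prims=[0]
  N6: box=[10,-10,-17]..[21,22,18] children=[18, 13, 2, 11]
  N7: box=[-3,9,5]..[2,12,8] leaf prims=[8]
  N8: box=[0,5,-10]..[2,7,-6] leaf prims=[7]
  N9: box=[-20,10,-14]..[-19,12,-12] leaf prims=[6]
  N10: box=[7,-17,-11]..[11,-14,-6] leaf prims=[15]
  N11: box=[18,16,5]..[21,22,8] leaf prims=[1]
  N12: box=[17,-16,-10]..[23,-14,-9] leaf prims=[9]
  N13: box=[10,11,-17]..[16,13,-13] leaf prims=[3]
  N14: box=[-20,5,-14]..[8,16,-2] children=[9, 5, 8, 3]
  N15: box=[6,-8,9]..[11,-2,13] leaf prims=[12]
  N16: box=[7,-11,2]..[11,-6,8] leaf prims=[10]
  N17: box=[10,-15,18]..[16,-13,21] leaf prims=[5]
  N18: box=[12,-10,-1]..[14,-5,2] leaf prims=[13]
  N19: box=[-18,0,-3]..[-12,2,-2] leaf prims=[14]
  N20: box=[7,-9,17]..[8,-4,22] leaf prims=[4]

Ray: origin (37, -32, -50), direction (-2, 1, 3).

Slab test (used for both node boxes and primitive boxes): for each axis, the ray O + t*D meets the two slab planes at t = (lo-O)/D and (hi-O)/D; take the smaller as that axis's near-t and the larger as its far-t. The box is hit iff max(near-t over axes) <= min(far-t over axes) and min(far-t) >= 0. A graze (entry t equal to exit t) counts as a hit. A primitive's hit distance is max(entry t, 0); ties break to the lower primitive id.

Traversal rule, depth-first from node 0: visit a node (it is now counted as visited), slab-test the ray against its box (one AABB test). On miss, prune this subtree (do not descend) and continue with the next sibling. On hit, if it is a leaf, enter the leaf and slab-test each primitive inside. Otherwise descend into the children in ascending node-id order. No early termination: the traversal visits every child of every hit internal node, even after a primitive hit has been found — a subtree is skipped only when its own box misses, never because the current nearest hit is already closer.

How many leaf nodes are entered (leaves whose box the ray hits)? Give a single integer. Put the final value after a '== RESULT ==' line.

Trace the traversal:
N0 x:[7,57/2] y:[15,54] z:[11,24] -> hit [15,24], descend [1, 4, 6, 14]
  N1 x:[13,55/2] y:[23,44] z:[47/3,24] -> hit [23,24], descend [7, 15, 19, 20]
    N7 x:[35/2,20] y:[41,44] z:[55/3,58/3] -> miss, prune
    N15 x:[13,31/2] y:[24,30] z:[59/3,21] -> miss, prune
    N19 x:[49/2,55/2] y:[32,34] z:[47/3,16] -> miss, prune
    N20 x:[29/2,15] y:[23,28] z:[67/3,24] -> miss, prune
  N4 x:[7,15] y:[15,26] z:[13,71/3] -> hit [15,15], descend [10, 12, 16, 17]
    N10 x:[13,15] y:[15,18] z:[13,44/3] -> miss, prune
    N12 x:[7,10] y:[16,18] z:[40/3,41/3] -> miss, prune
    N16 x:[13,15] y:[21,26] z:[52/3,58/3] -> miss, prune
    N17 x:[21/2,27/2] y:[17,19] z:[68/3,71/3] -> miss, prune
  N6 x:[8,27/2] y:[22,54] z:[11,68/3] -> miss, prune
  N14 x:[29/2,57/2] y:[37,48] z:[12,16] -> miss, prune

13 AABB tests over nodes [0, 1, 7, 15, 19, 20, 4, 10, 12, 16, 17, 6, 14]; 0 leaves entered; closest miss.

== RESULT ==
0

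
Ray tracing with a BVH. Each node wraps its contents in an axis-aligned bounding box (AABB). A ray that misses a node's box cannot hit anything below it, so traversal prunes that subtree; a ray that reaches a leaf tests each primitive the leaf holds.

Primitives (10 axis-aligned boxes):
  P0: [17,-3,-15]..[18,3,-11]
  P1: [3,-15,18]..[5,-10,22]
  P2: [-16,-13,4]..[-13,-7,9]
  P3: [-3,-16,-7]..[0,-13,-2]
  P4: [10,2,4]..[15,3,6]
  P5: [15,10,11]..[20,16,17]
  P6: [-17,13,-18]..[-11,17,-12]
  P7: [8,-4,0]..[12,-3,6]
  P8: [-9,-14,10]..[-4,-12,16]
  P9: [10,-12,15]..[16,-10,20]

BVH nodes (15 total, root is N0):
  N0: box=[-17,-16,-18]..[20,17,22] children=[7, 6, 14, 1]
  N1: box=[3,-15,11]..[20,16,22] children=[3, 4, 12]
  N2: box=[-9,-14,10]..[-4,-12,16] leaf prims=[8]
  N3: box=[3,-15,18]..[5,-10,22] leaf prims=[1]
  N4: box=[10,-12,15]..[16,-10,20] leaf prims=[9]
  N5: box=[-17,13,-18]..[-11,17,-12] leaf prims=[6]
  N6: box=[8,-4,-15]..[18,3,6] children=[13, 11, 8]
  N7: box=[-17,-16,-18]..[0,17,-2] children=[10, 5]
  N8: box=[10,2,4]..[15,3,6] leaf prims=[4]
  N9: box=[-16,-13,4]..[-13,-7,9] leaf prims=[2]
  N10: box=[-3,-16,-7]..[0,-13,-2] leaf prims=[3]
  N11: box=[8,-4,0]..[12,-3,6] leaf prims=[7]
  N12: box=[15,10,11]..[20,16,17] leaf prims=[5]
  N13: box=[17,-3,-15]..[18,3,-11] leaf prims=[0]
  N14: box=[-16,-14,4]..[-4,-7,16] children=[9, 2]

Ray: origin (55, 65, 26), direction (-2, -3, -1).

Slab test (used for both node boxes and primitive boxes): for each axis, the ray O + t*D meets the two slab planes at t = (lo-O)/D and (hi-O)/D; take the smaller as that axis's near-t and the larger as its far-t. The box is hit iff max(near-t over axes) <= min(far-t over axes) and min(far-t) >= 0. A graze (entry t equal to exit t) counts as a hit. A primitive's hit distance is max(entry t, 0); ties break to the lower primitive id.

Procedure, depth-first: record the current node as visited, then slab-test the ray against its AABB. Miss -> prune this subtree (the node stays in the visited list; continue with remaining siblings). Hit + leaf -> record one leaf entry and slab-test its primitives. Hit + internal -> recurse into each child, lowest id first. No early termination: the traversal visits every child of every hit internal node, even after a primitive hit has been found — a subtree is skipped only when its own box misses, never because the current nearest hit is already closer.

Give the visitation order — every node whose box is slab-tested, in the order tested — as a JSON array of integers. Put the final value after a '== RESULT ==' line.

Trace the traversal:
N0 x:[35/2,36] y:[16,27] z:[4,44] -> hit [35/2,27], descend [1, 6, 7, 14]
  N1 x:[35/2,26] y:[49/3,80/3] z:[4,15] -> miss, prune
  N6 x:[37/2,47/2] y:[62/3,23] z:[20,41] -> hit [62/3,23], descend [8, 11, 13]
    N8 x:[20,45/2] y:[62/3,21] z:[20,22] -> hit [62/3,21] leaf, test {P4@t=62/3}
    N11 x:[43/2,47/2] y:[68/3,23] z:[20,26] -> hit [68/3,23] leaf, test {P7@t=68/3}
    N13 x:[37/2,19] y:[62/3,68/3] z:[37,41] -> miss, prune
  N7 x:[55/2,36] y:[16,27] z:[28,44] -> miss, prune
  N14 x:[59/2,71/2] y:[24,79/3] z:[10,22] -> miss, prune

Visited [0, 1, 6, 8, 11, 13, 7, 14]. Tests: 8 box, 2 leaf. Nearest: P4.

== RESULT ==
[0, 1, 6, 8, 11, 13, 7, 14]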